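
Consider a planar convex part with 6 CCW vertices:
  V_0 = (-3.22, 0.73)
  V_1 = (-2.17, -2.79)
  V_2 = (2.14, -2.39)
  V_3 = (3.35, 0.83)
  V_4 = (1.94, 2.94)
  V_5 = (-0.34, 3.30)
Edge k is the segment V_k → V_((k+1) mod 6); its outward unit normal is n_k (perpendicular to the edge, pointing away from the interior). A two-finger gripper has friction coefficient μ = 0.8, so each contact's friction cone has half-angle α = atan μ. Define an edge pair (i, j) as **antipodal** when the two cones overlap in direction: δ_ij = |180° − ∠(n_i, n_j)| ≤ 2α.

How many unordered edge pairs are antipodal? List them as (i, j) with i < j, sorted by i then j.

count = 7; pairs: (0,2), (0,3), (0,4), (1,3), (1,4), (1,5), (2,5)

α = atan 0.8 = 38.66°;  2α = 77.32°
n_0 = (-0.9583, -0.2858)
n_1 = (+0.0924, -0.9957)
n_2 = (+0.9361, -0.3518)
n_3 = (+0.8314, +0.5556)
n_4 = (+0.1560, +0.9878)
n_5 = (-0.6658, +0.7461)
  (0,1): δ = 101.31°  ·
  (0,2): δ = 37.20°  ✓
  (0,3): δ = 17.14°  ✓
  (0,4): δ = 64.42°  ✓
  (0,5): δ = 115.13°  ·
  (1,2): δ = 115.90°  ·
  (1,3): δ = 61.55°  ✓
  (1,4): δ = 14.27°  ✓
  (1,5): δ = 36.44°  ✓
  (2,3): δ = 125.65°  ·
  (2,4): δ = 78.38°  ·
  (2,5): δ = 27.66°  ✓
  (3,4): δ = 132.73°  ·
  (3,5): δ = 82.01°  ·
  (4,5): δ = 129.28°  ·
antipodal pairs: 7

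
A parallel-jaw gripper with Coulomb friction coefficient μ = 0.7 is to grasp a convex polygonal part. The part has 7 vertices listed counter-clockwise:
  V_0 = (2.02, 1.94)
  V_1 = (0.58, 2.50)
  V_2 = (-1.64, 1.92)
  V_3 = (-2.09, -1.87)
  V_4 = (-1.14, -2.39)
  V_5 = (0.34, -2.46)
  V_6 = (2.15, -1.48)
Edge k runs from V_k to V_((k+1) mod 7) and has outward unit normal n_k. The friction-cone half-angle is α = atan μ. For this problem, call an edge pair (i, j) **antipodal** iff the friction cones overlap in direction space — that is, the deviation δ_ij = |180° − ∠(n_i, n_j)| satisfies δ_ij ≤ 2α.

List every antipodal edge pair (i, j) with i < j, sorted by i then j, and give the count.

α = atan 0.7 = 34.99°;  2α = 69.98°
n_0 = (+0.3624, +0.9320)
n_1 = (-0.2528, +0.9675)
n_2 = (-0.9930, +0.1179)
n_3 = (-0.4801, -0.8772)
n_4 = (-0.0472, -0.9989)
n_5 = (+0.4761, -0.8794)
n_6 = (+0.9993, +0.0380)
  (0,1): δ = 144.11°  ·
  (0,2): δ = 75.52°  ·
  (0,3): δ = 7.44°  ✓
  (0,4): δ = 18.54°  ✓
  (0,5): δ = 49.68°  ✓
  (0,6): δ = 113.43°  ·
  (1,2): δ = 111.41°  ·
  (1,3): δ = 43.34°  ✓
  (1,4): δ = 17.35°  ✓
  (1,5): δ = 13.79°  ✓
  (1,6): δ = 77.53°  ·
  (2,3): δ = 111.92°  ·
  (2,4): δ = 85.94°  ·
  (2,5): δ = 54.80°  ✓
  (2,6): δ = 8.95°  ✓
  (3,4): δ = 154.01°  ·
  (3,5): δ = 122.87°  ·
  (3,6): δ = 59.13°  ✓
  (4,5): δ = 148.86°  ·
  (4,6): δ = 85.12°  ·
  (5,6): δ = 116.26°  ·
antipodal pairs: 9

count = 9; pairs: (0,3), (0,4), (0,5), (1,3), (1,4), (1,5), (2,5), (2,6), (3,6)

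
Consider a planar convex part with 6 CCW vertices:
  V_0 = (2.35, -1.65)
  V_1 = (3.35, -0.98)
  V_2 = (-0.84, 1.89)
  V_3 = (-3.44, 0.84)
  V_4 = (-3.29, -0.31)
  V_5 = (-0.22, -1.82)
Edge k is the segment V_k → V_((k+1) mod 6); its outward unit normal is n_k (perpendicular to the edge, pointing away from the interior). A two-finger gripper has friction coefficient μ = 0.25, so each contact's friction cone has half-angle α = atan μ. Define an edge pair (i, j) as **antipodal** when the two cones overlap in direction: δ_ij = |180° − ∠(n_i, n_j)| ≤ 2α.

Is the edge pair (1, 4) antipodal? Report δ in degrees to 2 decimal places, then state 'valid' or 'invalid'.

δ = 8.22°, valid

α = atan 0.25 = 14.04°;  2α = 28.07°
edge 1: e_1 = (-4.19, +2.87);  n_1 = (+0.5651, +0.8250)
edge 4: e_4 = (+3.07, -1.51);  n_4 = (-0.4414, -0.8973)
∠(n_1, n_4) = 171.78°
δ = |180° − 171.78°| = 8.22°
8.22° ≤ 2α = 28.07°  →  valid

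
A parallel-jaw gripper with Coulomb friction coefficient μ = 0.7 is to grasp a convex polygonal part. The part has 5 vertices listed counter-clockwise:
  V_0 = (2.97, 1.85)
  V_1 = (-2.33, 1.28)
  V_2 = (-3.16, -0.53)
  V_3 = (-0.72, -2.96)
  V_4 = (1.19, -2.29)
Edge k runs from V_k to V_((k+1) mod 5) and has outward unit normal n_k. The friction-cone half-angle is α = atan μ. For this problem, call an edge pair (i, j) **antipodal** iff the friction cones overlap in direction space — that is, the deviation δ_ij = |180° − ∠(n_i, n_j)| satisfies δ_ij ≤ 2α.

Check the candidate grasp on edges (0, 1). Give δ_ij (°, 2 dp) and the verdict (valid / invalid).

α = atan 0.7 = 34.99°;  2α = 69.98°
edge 0: e_0 = (-5.30, -0.57);  n_0 = (-0.1069, +0.9943)
edge 1: e_1 = (-0.83, -1.81);  n_1 = (-0.9090, +0.4168)
∠(n_0, n_1) = 59.23°
δ = |180° − 59.23°| = 120.77°
120.77° > 2α = 69.98°  →  invalid

δ = 120.77°, invalid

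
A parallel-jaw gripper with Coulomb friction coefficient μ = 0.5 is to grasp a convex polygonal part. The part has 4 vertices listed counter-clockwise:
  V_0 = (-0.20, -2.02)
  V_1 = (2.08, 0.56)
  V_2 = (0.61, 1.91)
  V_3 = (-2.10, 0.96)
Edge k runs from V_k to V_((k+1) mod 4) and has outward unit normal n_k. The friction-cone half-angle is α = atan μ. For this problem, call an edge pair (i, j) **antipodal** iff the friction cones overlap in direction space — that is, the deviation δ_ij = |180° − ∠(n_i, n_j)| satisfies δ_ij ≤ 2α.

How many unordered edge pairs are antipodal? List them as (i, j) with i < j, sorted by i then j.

α = atan 0.5 = 26.57°;  2α = 53.13°
n_0 = (+0.7493, -0.6622)
n_1 = (+0.6764, +0.7365)
n_2 = (-0.3308, +0.9437)
n_3 = (-0.8432, -0.5376)
  (0,1): δ = 91.10°  ·
  (0,2): δ = 29.21°  ✓
  (0,3): δ = 73.99°  ·
  (1,2): δ = 118.12°  ·
  (1,3): δ = 14.92°  ✓
  (2,3): δ = 76.80°  ·
antipodal pairs: 2

count = 2; pairs: (0,2), (1,3)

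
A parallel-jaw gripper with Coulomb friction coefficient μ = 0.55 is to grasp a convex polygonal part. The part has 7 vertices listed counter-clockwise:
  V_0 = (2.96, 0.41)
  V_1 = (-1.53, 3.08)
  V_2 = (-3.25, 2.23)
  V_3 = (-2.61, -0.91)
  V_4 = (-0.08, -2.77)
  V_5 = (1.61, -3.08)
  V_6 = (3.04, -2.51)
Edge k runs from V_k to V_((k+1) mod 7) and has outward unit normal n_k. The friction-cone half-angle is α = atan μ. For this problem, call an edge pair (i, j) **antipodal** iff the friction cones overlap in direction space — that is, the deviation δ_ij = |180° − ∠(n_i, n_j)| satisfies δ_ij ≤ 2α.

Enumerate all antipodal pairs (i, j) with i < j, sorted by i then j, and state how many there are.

count = 8; pairs: (0,2), (0,3), (0,4), (0,5), (1,4), (1,5), (2,6), (3,6)

α = atan 0.55 = 28.81°;  2α = 57.62°
n_0 = (+0.5111, +0.8595)
n_1 = (-0.4430, +0.8965)
n_2 = (-0.9799, -0.1997)
n_3 = (-0.5923, -0.8057)
n_4 = (-0.1804, -0.9836)
n_5 = (+0.3703, -0.9289)
n_6 = (+0.9996, +0.0274)
  (0,1): δ = 122.96°  ·
  (0,2): δ = 47.74°  ✓
  (0,3): δ = 5.58°  ✓
  (0,4): δ = 20.34°  ✓
  (0,5): δ = 52.47°  ✓
  (0,6): δ = 122.31°  ·
  (1,2): δ = 104.78°  ·
  (1,3): δ = 62.62°  ·
  (1,4): δ = 36.69°  ✓
  (1,5): δ = 4.57°  ✓
  (1,6): δ = 65.27°  ·
  (2,3): δ = 137.84°  ·
  (2,4): δ = 111.91°  ·
  (2,5): δ = 79.79°  ·
  (2,6): δ = 9.95°  ✓
  (3,4): δ = 154.07°  ·
  (3,5): δ = 121.95°  ·
  (3,6): δ = 52.11°  ✓
  (4,5): δ = 147.87°  ·
  (4,6): δ = 78.04°  ·
  (5,6): δ = 110.16°  ·
antipodal pairs: 8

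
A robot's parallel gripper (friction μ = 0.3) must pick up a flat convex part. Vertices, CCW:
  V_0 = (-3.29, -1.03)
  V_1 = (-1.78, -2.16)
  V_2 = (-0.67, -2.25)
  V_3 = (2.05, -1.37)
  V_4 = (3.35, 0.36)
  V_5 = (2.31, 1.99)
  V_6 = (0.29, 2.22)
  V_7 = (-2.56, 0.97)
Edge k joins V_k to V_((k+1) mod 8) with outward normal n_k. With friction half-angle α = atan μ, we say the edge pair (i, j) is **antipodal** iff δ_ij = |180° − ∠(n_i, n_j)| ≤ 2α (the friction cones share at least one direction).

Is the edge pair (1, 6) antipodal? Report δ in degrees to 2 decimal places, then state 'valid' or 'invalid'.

α = atan 0.3 = 16.70°;  2α = 33.40°
edge 1: e_1 = (+1.11, -0.09);  n_1 = (-0.0808, -0.9967)
edge 6: e_6 = (-2.85, -1.25);  n_6 = (-0.4017, +0.9158)
∠(n_1, n_6) = 151.68°
δ = |180° − 151.68°| = 28.32°
28.32° ≤ 2α = 33.40°  →  valid

δ = 28.32°, valid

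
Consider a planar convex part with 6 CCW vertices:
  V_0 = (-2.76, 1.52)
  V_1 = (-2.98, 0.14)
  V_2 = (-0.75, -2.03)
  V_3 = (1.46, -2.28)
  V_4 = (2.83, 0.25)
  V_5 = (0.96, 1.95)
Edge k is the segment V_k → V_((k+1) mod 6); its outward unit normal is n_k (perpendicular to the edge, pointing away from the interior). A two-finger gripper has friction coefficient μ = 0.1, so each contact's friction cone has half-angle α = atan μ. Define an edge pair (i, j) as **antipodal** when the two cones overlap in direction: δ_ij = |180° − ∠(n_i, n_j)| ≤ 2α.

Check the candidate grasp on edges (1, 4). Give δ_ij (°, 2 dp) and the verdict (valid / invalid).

α = atan 0.1 = 5.71°;  2α = 11.42°
edge 1: e_1 = (+2.23, -2.17);  n_1 = (-0.6974, -0.7167)
edge 4: e_4 = (-1.87, +1.70);  n_4 = (+0.6727, +0.7399)
∠(n_1, n_4) = 178.05°
δ = |180° − 178.05°| = 1.95°
1.95° ≤ 2α = 11.42°  →  valid

δ = 1.95°, valid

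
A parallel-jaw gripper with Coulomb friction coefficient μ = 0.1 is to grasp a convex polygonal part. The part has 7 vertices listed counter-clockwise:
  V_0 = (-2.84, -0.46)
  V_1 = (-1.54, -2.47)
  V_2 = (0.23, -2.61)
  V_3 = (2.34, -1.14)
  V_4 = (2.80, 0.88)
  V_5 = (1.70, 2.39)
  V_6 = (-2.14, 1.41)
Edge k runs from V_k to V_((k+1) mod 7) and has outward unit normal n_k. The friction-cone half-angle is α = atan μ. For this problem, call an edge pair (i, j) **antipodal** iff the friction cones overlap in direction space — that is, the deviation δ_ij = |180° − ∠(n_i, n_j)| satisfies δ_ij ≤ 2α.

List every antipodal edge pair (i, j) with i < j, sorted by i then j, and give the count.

count = 2; pairs: (0,4), (3,6)

α = atan 0.1 = 5.71°;  2α = 11.42°
n_0 = (-0.8397, -0.5431)
n_1 = (-0.0788, -0.9969)
n_2 = (+0.5716, -0.8205)
n_3 = (+0.9750, -0.2220)
n_4 = (+0.8083, +0.5888)
n_5 = (-0.2473, +0.9689)
n_6 = (-0.9365, +0.3506)
  (0,1): δ = 127.42°  ·
  (0,2): δ = 88.03°  ·
  (0,3): δ = 45.72°  ·
  (0,4): δ = 3.18°  ✓
  (0,5): δ = 71.42°  ·
  (0,6): δ = 126.58°  ·
  (1,2): δ = 140.61°  ·
  (1,3): δ = 98.31°  ·
  (1,4): δ = 49.41°  ·
  (1,5): δ = 18.84°  ·
  (1,6): δ = 74.00°  ·
  (2,3): δ = 137.69°  ·
  (2,4): δ = 88.79°  ·
  (2,5): δ = 20.55°  ·
  (2,6): δ = 34.61°  ·
  (3,4): δ = 131.10°  ·
  (3,5): δ = 62.85°  ·
  (3,6): δ = 7.69°  ✓
  (4,5): δ = 111.76°  ·
  (4,6): δ = 56.59°  ·
  (5,6): δ = 124.84°  ·
antipodal pairs: 2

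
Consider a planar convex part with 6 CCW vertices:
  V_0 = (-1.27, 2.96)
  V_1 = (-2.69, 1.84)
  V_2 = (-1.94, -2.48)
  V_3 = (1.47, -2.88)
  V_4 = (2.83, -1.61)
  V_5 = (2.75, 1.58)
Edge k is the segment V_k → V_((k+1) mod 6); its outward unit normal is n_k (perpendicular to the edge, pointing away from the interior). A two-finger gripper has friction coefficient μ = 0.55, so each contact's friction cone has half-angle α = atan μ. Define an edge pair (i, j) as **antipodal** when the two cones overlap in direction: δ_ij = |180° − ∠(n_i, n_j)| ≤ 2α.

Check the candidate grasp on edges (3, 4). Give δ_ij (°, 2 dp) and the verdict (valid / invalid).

α = atan 0.55 = 28.81°;  2α = 57.62°
edge 3: e_3 = (+1.36, +1.27);  n_3 = (+0.6825, -0.7309)
edge 4: e_4 = (-0.08, +3.19);  n_4 = (+0.9997, +0.0251)
∠(n_3, n_4) = 48.40°
δ = |180° − 48.40°| = 131.60°
131.60° > 2α = 57.62°  →  invalid

δ = 131.60°, invalid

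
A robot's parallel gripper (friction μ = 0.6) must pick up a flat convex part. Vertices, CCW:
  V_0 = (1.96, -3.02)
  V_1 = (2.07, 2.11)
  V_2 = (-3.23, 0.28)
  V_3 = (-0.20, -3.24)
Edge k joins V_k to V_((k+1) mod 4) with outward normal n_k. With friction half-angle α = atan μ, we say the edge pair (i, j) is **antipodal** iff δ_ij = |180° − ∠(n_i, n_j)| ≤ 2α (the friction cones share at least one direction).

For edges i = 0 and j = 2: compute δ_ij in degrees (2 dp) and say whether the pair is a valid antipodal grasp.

δ = 41.95°, valid

α = atan 0.6 = 30.96°;  2α = 61.93°
edge 0: e_0 = (+0.11, +5.13);  n_0 = (+0.9998, -0.0214)
edge 2: e_2 = (+3.03, -3.52);  n_2 = (-0.7579, -0.6524)
∠(n_0, n_2) = 138.05°
δ = |180° − 138.05°| = 41.95°
41.95° ≤ 2α = 61.93°  →  valid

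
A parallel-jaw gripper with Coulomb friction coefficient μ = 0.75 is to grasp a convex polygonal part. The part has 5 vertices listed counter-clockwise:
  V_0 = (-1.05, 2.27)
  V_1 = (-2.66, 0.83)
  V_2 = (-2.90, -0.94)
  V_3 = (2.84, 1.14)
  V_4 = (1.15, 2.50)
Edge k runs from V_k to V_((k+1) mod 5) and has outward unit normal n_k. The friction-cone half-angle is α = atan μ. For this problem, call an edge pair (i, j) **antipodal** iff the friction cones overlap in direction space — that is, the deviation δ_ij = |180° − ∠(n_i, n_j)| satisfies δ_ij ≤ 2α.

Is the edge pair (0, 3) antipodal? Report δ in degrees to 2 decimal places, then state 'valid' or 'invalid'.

α = atan 0.75 = 36.87°;  2α = 73.74°
edge 0: e_0 = (-1.61, -1.44);  n_0 = (-0.6667, +0.7454)
edge 3: e_3 = (-1.69, +1.36);  n_3 = (+0.6269, +0.7791)
∠(n_0, n_3) = 80.63°
δ = |180° − 80.63°| = 99.37°
99.37° > 2α = 73.74°  →  invalid

δ = 99.37°, invalid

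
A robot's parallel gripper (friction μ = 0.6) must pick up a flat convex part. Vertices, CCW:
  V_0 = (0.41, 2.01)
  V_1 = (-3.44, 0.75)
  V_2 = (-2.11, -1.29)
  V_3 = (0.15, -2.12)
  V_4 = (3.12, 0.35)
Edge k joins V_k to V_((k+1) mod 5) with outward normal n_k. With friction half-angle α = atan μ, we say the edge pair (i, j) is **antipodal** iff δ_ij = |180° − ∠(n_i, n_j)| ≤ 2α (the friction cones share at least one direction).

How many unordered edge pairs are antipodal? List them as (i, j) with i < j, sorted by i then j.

α = atan 0.6 = 30.96°;  2α = 61.93°
n_0 = (-0.3110, +0.9504)
n_1 = (-0.8377, -0.5461)
n_2 = (-0.3447, -0.9387)
n_3 = (+0.6394, -0.7689)
n_4 = (+0.5223, +0.8527)
  (0,1): δ = 75.02°  ·
  (0,2): δ = 38.29°  ✓
  (0,3): δ = 21.63°  ✓
  (0,4): δ = 130.39°  ·
  (1,2): δ = 143.27°  ·
  (1,3): δ = 83.35°  ·
  (1,4): δ = 25.41°  ✓
  (2,3): δ = 120.09°  ·
  (2,4): δ = 11.32°  ✓
  (3,4): δ = 71.24°  ·
antipodal pairs: 4

count = 4; pairs: (0,2), (0,3), (1,4), (2,4)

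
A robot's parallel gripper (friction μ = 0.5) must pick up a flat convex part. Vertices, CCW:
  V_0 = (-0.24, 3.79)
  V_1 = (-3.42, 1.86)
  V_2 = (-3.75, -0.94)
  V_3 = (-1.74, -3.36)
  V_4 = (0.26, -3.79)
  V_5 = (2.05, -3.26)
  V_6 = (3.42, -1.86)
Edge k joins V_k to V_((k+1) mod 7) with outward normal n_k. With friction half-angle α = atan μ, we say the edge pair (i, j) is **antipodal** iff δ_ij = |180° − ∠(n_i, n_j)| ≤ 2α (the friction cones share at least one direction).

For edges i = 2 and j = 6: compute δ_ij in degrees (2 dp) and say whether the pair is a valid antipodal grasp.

α = atan 0.5 = 26.57°;  2α = 53.13°
edge 2: e_2 = (+2.01, -2.42);  n_2 = (-0.7693, -0.6389)
edge 6: e_6 = (-3.66, +5.65);  n_6 = (+0.8393, +0.5437)
∠(n_2, n_6) = 173.22°
δ = |180° − 173.22°| = 6.78°
6.78° ≤ 2α = 53.13°  →  valid

δ = 6.78°, valid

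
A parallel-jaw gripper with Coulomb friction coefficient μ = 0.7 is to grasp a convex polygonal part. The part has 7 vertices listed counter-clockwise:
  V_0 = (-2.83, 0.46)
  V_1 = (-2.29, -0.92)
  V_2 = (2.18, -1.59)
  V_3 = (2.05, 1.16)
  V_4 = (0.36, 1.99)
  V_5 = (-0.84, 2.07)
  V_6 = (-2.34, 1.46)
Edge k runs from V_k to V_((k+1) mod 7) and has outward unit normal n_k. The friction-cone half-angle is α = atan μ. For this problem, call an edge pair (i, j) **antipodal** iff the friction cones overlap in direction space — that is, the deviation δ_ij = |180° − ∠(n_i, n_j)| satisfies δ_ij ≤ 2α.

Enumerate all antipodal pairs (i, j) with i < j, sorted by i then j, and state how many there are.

α = atan 0.7 = 34.99°;  2α = 69.98°
n_0 = (-0.9312, -0.3644)
n_1 = (-0.1482, -0.9890)
n_2 = (+0.9989, +0.0472)
n_3 = (+0.4408, +0.8976)
n_4 = (+0.0665, +0.9978)
n_5 = (-0.3767, +0.9263)
n_6 = (-0.8980, +0.4400)
  (0,1): δ = 119.90°  ·
  (0,2): δ = 18.66°  ✓
  (0,3): δ = 42.47°  ✓
  (0,4): δ = 64.82°  ✓
  (0,5): δ = 90.76°  ·
  (0,6): δ = 132.52°  ·
  (1,2): δ = 78.77°  ·
  (1,3): δ = 17.63°  ✓
  (1,4): δ = 4.71°  ✓
  (1,5): δ = 30.65°  ✓
  (1,6): δ = 72.42°  ·
  (2,3): δ = 118.86°  ·
  (2,4): δ = 96.52°  ·
  (2,5): δ = 70.58°  ·
  (2,6): δ = 28.81°  ✓
  (3,4): δ = 157.66°  ·
  (3,5): δ = 131.71°  ·
  (3,6): δ = 89.95°  ·
  (4,5): δ = 154.06°  ·
  (4,6): δ = 112.29°  ·
  (5,6): δ = 138.23°  ·
antipodal pairs: 7

count = 7; pairs: (0,2), (0,3), (0,4), (1,3), (1,4), (1,5), (2,6)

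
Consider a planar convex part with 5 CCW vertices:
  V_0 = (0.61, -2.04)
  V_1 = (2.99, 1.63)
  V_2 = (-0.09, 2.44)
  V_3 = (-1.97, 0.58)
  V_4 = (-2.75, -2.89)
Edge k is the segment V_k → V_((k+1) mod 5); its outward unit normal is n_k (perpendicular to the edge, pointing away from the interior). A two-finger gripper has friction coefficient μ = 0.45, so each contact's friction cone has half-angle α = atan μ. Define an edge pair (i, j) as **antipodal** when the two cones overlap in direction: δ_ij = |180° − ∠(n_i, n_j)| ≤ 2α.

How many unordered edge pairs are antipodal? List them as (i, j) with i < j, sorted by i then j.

α = atan 0.45 = 24.23°;  2α = 48.46°
n_0 = (+0.8390, -0.5441)
n_1 = (+0.2543, +0.9671)
n_2 = (-0.7033, +0.7109)
n_3 = (-0.9757, +0.2193)
n_4 = (+0.2453, -0.9695)
  (0,1): δ = 71.77°  ·
  (0,2): δ = 12.34°  ✓
  (0,3): δ = 20.29°  ✓
  (0,4): δ = 137.16°  ·
  (1,2): δ = 120.57°  ·
  (1,3): δ = 87.93°  ·
  (1,4): δ = 28.93°  ✓
  (2,3): δ = 147.36°  ·
  (2,4): δ = 30.50°  ✓
  (3,4): δ = 63.13°  ·
antipodal pairs: 4

count = 4; pairs: (0,2), (0,3), (1,4), (2,4)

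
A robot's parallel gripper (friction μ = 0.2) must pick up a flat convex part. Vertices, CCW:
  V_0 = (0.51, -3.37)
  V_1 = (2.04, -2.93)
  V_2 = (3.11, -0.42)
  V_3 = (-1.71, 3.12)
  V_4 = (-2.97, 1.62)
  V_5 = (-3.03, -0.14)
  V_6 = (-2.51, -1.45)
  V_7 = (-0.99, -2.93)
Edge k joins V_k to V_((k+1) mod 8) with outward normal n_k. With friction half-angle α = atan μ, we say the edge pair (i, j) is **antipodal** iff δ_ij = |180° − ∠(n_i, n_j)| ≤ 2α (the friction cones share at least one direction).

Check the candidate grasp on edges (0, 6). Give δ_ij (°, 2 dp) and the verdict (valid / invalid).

δ = 119.72°, invalid

α = atan 0.2 = 11.31°;  2α = 22.62°
edge 0: e_0 = (+1.53, +0.44);  n_0 = (+0.2764, -0.9610)
edge 6: e_6 = (+1.52, -1.48);  n_6 = (-0.6976, -0.7165)
∠(n_0, n_6) = 60.28°
δ = |180° − 60.28°| = 119.72°
119.72° > 2α = 22.62°  →  invalid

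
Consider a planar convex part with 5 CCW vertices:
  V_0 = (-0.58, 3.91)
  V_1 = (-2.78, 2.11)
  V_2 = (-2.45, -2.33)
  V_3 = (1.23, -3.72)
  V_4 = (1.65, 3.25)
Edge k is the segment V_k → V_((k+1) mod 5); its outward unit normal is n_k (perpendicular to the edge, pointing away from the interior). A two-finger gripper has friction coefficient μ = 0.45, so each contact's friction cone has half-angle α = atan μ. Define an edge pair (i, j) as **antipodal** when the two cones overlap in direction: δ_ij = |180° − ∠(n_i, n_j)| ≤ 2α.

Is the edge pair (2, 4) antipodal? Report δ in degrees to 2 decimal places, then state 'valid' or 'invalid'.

α = atan 0.45 = 24.23°;  2α = 48.46°
edge 2: e_2 = (+3.68, -1.39);  n_2 = (-0.3534, -0.9355)
edge 4: e_4 = (-2.23, +0.66);  n_4 = (+0.2838, +0.9589)
∠(n_2, n_4) = 175.79°
δ = |180° − 175.79°| = 4.21°
4.21° ≤ 2α = 48.46°  →  valid

δ = 4.21°, valid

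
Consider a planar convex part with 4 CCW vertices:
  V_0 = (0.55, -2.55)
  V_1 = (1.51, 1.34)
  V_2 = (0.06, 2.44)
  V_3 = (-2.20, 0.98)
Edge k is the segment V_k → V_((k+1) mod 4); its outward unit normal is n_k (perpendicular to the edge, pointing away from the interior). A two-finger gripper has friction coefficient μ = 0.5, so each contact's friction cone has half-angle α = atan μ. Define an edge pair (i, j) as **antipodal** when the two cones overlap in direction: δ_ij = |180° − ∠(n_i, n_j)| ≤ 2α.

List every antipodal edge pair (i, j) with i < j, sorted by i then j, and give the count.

α = atan 0.5 = 26.57°;  2α = 53.13°
n_0 = (+0.9709, -0.2396)
n_1 = (+0.6044, +0.7967)
n_2 = (-0.5426, +0.8400)
n_3 = (-0.7889, -0.6146)
  (0,1): δ = 113.32°  ·
  (0,2): δ = 43.27°  ✓
  (0,3): δ = 51.78°  ✓
  (1,2): δ = 109.95°  ·
  (1,3): δ = 14.90°  ✓
  (2,3): δ = 84.94°  ·
antipodal pairs: 3

count = 3; pairs: (0,2), (0,3), (1,3)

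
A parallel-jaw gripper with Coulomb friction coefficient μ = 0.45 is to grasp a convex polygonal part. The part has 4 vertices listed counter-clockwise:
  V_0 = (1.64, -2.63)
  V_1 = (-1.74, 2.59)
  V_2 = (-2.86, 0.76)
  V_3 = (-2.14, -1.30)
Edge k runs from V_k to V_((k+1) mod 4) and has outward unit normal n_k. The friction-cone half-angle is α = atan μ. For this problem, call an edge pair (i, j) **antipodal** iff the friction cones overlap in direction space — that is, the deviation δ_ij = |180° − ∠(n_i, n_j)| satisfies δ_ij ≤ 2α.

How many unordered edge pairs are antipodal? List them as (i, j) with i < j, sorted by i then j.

α = atan 0.45 = 24.23°;  2α = 48.46°
n_0 = (+0.8394, +0.5435)
n_1 = (-0.8529, +0.5220)
n_2 = (-0.9440, -0.3299)
n_3 = (-0.3319, -0.9433)
  (0,1): δ = 64.39°  ·
  (0,2): δ = 13.66°  ✓
  (0,3): δ = 37.69°  ✓
  (1,2): δ = 129.27°  ·
  (1,3): δ = 77.92°  ·
  (2,3): δ = 128.65°  ·
antipodal pairs: 2

count = 2; pairs: (0,2), (0,3)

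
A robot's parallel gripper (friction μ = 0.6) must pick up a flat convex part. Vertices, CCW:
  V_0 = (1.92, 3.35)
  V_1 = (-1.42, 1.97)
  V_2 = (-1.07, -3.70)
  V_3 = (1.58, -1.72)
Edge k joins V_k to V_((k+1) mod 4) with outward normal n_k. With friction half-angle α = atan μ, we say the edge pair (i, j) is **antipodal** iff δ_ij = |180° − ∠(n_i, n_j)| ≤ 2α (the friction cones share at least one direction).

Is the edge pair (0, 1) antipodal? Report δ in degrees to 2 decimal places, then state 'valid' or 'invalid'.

α = atan 0.6 = 30.96°;  2α = 61.93°
edge 0: e_0 = (-3.34, -1.38);  n_0 = (-0.3819, +0.9242)
edge 1: e_1 = (+0.35, -5.67);  n_1 = (-0.9981, -0.0616)
∠(n_0, n_1) = 71.08°
δ = |180° − 71.08°| = 108.92°
108.92° > 2α = 61.93°  →  invalid

δ = 108.92°, invalid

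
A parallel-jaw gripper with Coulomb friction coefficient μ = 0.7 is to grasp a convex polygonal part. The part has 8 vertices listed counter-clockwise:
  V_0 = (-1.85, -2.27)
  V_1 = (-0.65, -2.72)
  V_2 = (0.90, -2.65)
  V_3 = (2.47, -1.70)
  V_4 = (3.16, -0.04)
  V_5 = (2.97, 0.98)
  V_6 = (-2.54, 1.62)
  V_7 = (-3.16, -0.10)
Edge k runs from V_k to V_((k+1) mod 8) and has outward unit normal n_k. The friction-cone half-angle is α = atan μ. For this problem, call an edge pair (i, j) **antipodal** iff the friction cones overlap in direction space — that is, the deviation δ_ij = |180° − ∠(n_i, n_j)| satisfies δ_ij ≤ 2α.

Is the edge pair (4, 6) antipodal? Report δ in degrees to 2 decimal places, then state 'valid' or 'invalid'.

δ = 30.37°, valid

α = atan 0.7 = 34.99°;  2α = 69.98°
edge 4: e_4 = (-0.19, +1.02);  n_4 = (+0.9831, +0.1831)
edge 6: e_6 = (-0.62, -1.72);  n_6 = (-0.9407, +0.3391)
∠(n_4, n_6) = 149.63°
δ = |180° − 149.63°| = 30.37°
30.37° ≤ 2α = 69.98°  →  valid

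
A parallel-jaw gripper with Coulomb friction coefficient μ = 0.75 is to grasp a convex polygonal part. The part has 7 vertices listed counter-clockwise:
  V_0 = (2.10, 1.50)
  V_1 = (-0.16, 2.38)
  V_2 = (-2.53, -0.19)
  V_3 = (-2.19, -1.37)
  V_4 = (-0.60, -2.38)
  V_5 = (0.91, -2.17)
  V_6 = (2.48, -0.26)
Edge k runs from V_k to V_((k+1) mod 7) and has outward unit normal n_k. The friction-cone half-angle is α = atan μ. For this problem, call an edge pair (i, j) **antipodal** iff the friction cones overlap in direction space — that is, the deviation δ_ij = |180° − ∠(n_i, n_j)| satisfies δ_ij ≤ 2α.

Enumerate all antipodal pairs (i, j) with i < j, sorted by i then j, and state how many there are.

count = 10; pairs: (0,2), (0,3), (0,4), (0,5), (1,4), (1,5), (1,6), (2,5), (2,6), (3,6)

α = atan 0.75 = 36.87°;  2α = 73.74°
n_0 = (+0.3628, +0.9318)
n_1 = (-0.7351, +0.6779)
n_2 = (-0.9609, -0.2769)
n_3 = (-0.5362, -0.8441)
n_4 = (+0.1377, -0.9905)
n_5 = (+0.7725, -0.6350)
n_6 = (+0.9775, +0.2110)
  (0,1): δ = 111.41°  ·
  (0,2): δ = 52.65°  ✓
  (0,3): δ = 11.15°  ✓
  (0,4): δ = 29.19°  ✓
  (0,5): δ = 71.86°  ✓
  (0,6): δ = 123.46°  ·
  (1,2): δ = 121.24°  ·
  (1,3): δ = 79.74°  ·
  (1,4): δ = 39.40°  ✓
  (1,5): δ = 3.26°  ✓
  (1,6): δ = 54.87°  ✓
  (2,3): δ = 138.50°  ·
  (2,4): δ = 98.16°  ·
  (2,5): δ = 55.49°  ✓
  (2,6): δ = 3.89°  ✓
  (3,4): δ = 139.66°  ·
  (3,5): δ = 97.00°  ·
  (3,6): δ = 45.39°  ✓
  (4,5): δ = 137.34°  ·
  (4,6): δ = 85.73°  ·
  (5,6): δ = 128.40°  ·
antipodal pairs: 10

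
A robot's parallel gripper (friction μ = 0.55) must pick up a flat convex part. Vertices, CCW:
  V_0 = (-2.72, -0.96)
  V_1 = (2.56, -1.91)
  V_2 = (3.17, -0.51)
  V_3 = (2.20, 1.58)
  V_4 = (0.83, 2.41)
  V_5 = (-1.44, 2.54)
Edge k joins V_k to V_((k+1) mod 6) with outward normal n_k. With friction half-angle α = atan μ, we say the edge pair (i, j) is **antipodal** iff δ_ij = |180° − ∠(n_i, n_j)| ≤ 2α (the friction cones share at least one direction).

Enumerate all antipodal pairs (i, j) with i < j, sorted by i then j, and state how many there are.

count = 5; pairs: (0,2), (0,3), (0,4), (1,5), (2,5)

α = atan 0.55 = 28.81°;  2α = 57.62°
n_0 = (-0.1771, -0.9842)
n_1 = (+0.9168, -0.3994)
n_2 = (+0.9071, +0.4210)
n_3 = (+0.5182, +0.8553)
n_4 = (+0.0572, +0.9984)
n_5 = (-0.9392, +0.3435)
  (0,1): δ = 103.34°  ·
  (0,2): δ = 54.90°  ✓
  (0,3): δ = 21.01°  ✓
  (0,4): δ = 6.92°  ✓
  (0,5): δ = 80.11°  ·
  (1,2): δ = 131.56°  ·
  (1,3): δ = 97.67°  ·
  (1,4): δ = 69.73°  ·
  (1,5): δ = 3.46°  ✓
  (2,3): δ = 146.11°  ·
  (2,4): δ = 118.17°  ·
  (2,5): δ = 44.98°  ✓
  (3,4): δ = 152.07°  ·
  (3,5): δ = 78.88°  ·
  (4,5): δ = 106.81°  ·
antipodal pairs: 5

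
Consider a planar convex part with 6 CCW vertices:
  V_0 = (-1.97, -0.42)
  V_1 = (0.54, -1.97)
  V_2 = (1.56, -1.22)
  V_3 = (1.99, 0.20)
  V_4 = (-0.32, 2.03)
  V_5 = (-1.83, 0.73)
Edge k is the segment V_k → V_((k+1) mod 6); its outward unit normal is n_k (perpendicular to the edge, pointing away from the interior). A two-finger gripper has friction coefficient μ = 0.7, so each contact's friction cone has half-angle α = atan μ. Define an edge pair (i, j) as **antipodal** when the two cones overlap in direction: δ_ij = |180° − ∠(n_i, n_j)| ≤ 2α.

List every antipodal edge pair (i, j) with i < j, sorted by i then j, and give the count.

α = atan 0.7 = 34.99°;  2α = 69.98°
n_0 = (-0.5254, -0.8508)
n_1 = (+0.5924, -0.8057)
n_2 = (+0.9571, -0.2898)
n_3 = (+0.6210, +0.7838)
n_4 = (-0.6524, +0.7578)
n_5 = (-0.9927, +0.1208)
  (0,1): δ = 111.98°  ·
  (0,2): δ = 75.15°  ·
  (0,3): δ = 6.69°  ✓
  (0,4): δ = 72.42°  ·
  (0,5): δ = 114.76°  ·
  (1,2): δ = 143.17°  ·
  (1,3): δ = 74.71°  ·
  (1,4): δ = 4.40°  ✓
  (1,5): δ = 46.73°  ✓
  (2,3): δ = 111.54°  ·
  (2,4): δ = 32.43°  ✓
  (2,5): δ = 9.91°  ✓
  (3,4): δ = 100.89°  ·
  (3,5): δ = 58.55°  ✓
  (4,5): δ = 137.67°  ·
antipodal pairs: 6

count = 6; pairs: (0,3), (1,4), (1,5), (2,4), (2,5), (3,5)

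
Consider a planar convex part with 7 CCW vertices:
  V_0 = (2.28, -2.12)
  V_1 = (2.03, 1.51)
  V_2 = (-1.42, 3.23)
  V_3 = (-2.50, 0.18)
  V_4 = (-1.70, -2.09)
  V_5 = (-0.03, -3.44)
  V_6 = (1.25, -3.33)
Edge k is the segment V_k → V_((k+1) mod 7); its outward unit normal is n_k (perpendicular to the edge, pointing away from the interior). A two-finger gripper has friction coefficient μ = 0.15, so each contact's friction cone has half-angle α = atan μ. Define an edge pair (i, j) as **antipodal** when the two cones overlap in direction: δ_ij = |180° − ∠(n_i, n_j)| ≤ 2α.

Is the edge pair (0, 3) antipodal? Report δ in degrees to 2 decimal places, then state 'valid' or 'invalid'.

α = atan 0.15 = 8.53°;  2α = 17.06°
edge 0: e_0 = (-0.25, +3.63);  n_0 = (+0.9976, +0.0687)
edge 3: e_3 = (+0.80, -2.27);  n_3 = (-0.9431, -0.3324)
∠(n_0, n_3) = 164.53°
δ = |180° − 164.53°| = 15.47°
15.47° ≤ 2α = 17.06°  →  valid

δ = 15.47°, valid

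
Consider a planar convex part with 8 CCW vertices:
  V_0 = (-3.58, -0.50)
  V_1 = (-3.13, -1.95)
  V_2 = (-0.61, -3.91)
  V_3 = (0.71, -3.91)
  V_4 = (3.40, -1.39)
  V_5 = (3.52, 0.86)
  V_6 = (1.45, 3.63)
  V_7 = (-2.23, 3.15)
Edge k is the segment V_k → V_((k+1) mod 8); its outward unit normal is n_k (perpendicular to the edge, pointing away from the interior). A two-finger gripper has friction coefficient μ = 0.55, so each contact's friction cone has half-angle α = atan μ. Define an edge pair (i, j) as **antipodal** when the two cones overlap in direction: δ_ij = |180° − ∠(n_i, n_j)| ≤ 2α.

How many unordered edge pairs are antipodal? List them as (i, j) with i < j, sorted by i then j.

α = atan 0.55 = 28.81°;  2α = 57.62°
n_0 = (-0.9551, -0.2964)
n_1 = (-0.6139, -0.7894)
n_2 = (+0.0000, -1.0000)
n_3 = (+0.6837, -0.7298)
n_4 = (+0.9986, -0.0533)
n_5 = (+0.8010, +0.5986)
n_6 = (-0.1293, +0.9916)
n_7 = (-0.9379, +0.3469)
  (0,1): δ = 145.12°  ·
  (0,2): δ = 107.24°  ·
  (0,3): δ = 64.11°  ·
  (0,4): δ = 20.29°  ✓
  (0,5): δ = 19.53°  ✓
  (0,6): δ = 80.19°  ·
  (0,7): δ = 142.46°  ·
  (1,2): δ = 142.13°  ·
  (1,3): δ = 98.99°  ·
  (1,4): δ = 55.18°  ✓
  (1,5): δ = 15.35°  ✓
  (1,6): δ = 45.31°  ✓
  (1,7): δ = 107.58°  ·
  (2,3): δ = 136.87°  ·
  (2,4): δ = 93.05°  ·
  (2,5): δ = 53.23°  ✓
  (2,6): δ = 7.43°  ✓
  (2,7): δ = 69.70°  ·
  (3,4): δ = 136.18°  ·
  (3,5): δ = 96.36°  ·
  (3,6): δ = 35.70°  ✓
  (3,7): δ = 26.57°  ✓
  (4,5): δ = 140.18°  ·
  (4,6): δ = 79.52°  ·
  (4,7): δ = 17.24°  ✓
  (5,6): δ = 119.34°  ·
  (5,7): δ = 57.07°  ✓
  (6,7): δ = 117.73°  ·
antipodal pairs: 11

count = 11; pairs: (0,4), (0,5), (1,4), (1,5), (1,6), (2,5), (2,6), (3,6), (3,7), (4,7), (5,7)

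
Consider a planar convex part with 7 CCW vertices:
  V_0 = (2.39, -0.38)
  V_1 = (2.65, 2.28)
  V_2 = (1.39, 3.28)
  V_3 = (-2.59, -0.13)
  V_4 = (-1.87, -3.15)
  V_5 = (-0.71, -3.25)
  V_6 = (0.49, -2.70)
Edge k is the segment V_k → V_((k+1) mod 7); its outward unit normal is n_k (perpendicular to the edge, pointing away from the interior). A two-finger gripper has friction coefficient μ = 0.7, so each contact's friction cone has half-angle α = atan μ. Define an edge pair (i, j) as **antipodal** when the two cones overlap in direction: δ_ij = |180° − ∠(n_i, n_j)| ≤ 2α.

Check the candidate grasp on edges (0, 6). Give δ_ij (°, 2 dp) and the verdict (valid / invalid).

α = atan 0.7 = 34.99°;  2α = 69.98°
edge 0: e_0 = (+0.26, +2.66);  n_0 = (+0.9953, -0.0973)
edge 6: e_6 = (+1.90, +2.32);  n_6 = (+0.7737, -0.6336)
∠(n_0, n_6) = 33.73°
δ = |180° − 33.73°| = 146.27°
146.27° > 2α = 69.98°  →  invalid

δ = 146.27°, invalid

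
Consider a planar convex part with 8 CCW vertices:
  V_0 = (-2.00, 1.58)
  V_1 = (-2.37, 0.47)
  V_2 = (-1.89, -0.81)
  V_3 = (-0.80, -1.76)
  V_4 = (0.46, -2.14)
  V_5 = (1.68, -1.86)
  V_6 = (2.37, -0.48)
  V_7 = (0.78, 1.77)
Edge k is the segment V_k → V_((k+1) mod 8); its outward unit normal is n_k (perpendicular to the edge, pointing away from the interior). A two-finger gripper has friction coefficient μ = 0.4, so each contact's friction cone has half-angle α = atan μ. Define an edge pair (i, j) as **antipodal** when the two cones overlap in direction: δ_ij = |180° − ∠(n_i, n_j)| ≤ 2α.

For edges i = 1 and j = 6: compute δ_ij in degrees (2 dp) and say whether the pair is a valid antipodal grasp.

α = atan 0.4 = 21.80°;  2α = 43.60°
edge 1: e_1 = (+0.48, -1.28);  n_1 = (-0.9363, -0.3511)
edge 6: e_6 = (-1.59, +2.25);  n_6 = (+0.8167, +0.5771)
∠(n_1, n_6) = 165.31°
δ = |180° − 165.31°| = 14.69°
14.69° ≤ 2α = 43.60°  →  valid

δ = 14.69°, valid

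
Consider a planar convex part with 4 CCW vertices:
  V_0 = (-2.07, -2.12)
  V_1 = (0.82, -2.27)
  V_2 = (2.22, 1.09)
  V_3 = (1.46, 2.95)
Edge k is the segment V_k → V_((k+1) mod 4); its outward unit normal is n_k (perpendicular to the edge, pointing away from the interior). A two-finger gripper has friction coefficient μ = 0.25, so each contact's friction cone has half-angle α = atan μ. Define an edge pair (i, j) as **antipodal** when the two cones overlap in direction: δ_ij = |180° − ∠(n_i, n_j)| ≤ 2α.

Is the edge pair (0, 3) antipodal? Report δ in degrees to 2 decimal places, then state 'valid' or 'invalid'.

δ = 58.12°, invalid

α = atan 0.25 = 14.04°;  2α = 28.07°
edge 0: e_0 = (+2.89, -0.15);  n_0 = (-0.0518, -0.9987)
edge 3: e_3 = (-3.53, -5.07);  n_3 = (-0.8207, +0.5714)
∠(n_0, n_3) = 121.88°
δ = |180° − 121.88°| = 58.12°
58.12° > 2α = 28.07°  →  invalid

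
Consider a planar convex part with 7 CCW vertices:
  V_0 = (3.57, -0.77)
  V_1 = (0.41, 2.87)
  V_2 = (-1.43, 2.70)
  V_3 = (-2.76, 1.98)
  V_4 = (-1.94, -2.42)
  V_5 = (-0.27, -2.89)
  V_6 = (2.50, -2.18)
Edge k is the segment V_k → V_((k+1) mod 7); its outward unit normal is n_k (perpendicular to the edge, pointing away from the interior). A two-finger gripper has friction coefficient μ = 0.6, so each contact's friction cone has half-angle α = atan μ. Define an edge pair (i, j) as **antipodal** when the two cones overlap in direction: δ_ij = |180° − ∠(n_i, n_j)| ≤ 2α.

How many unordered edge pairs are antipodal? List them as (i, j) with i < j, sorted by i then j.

α = atan 0.6 = 30.96°;  2α = 61.93°
n_0 = (+0.7551, +0.6556)
n_1 = (-0.0920, +0.9958)
n_2 = (-0.4761, +0.8794)
n_3 = (-0.9831, -0.1832)
n_4 = (-0.2709, -0.9626)
n_5 = (+0.2483, -0.9687)
n_6 = (+0.7966, -0.6045)
  (0,1): δ = 125.68°  ·
  (0,2): δ = 102.53°  ·
  (0,3): δ = 30.41°  ✓
  (0,4): δ = 33.32°  ✓
  (0,5): δ = 63.41°  ·
  (0,6): δ = 101.84°  ·
  (1,2): δ = 156.85°  ·
  (1,3): δ = 84.72°  ·
  (1,4): δ = 21.00°  ✓
  (1,5): δ = 9.10°  ✓
  (1,6): δ = 47.53°  ✓
  (2,3): δ = 107.87°  ·
  (2,4): δ = 44.15°  ✓
  (2,5): δ = 14.05°  ✓
  (2,6): δ = 24.38°  ✓
  (3,4): δ = 116.28°  ·
  (3,5): δ = 86.18°  ·
  (3,6): δ = 47.75°  ✓
  (4,5): δ = 149.91°  ·
  (4,6): δ = 111.48°  ·
  (5,6): δ = 141.57°  ·
antipodal pairs: 9

count = 9; pairs: (0,3), (0,4), (1,4), (1,5), (1,6), (2,4), (2,5), (2,6), (3,6)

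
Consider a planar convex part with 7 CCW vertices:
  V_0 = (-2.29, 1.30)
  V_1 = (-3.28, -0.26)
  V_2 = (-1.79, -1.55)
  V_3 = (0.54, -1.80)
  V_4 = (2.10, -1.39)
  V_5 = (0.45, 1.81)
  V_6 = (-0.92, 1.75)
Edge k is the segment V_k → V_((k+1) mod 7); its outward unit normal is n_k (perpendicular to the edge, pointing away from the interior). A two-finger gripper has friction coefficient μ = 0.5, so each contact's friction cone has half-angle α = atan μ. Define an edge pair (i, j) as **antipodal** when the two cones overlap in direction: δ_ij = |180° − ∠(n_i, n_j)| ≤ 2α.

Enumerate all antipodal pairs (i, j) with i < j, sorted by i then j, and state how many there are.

α = atan 0.5 = 26.57°;  2α = 53.13°
n_0 = (-0.8443, +0.5358)
n_1 = (-0.6545, -0.7560)
n_2 = (-0.1067, -0.9943)
n_3 = (+0.2542, -0.9672)
n_4 = (+0.8888, +0.4583)
n_5 = (-0.0438, +0.9990)
n_6 = (-0.3121, +0.9501)
  (0,1): δ = 98.49°  ·
  (0,2): δ = 63.72°  ·
  (0,3): δ = 42.87°  ✓
  (0,4): δ = 59.68°  ·
  (0,5): δ = 124.91°  ·
  (0,6): δ = 140.58°  ·
  (1,2): δ = 145.24°  ·
  (1,3): δ = 124.39°  ·
  (1,4): δ = 21.84°  ✓
  (1,5): δ = 43.39°  ✓
  (1,6): δ = 59.07°  ·
  (2,3): δ = 159.15°  ·
  (2,4): δ = 56.60°  ·
  (2,5): δ = 8.63°  ✓
  (2,6): δ = 24.31°  ✓
  (3,4): δ = 77.45°  ·
  (3,5): δ = 12.22°  ✓
  (3,6): δ = 3.46°  ✓
  (4,5): δ = 114.77°  ·
  (4,6): δ = 99.09°  ·
  (5,6): δ = 164.32°  ·
antipodal pairs: 7

count = 7; pairs: (0,3), (1,4), (1,5), (2,5), (2,6), (3,5), (3,6)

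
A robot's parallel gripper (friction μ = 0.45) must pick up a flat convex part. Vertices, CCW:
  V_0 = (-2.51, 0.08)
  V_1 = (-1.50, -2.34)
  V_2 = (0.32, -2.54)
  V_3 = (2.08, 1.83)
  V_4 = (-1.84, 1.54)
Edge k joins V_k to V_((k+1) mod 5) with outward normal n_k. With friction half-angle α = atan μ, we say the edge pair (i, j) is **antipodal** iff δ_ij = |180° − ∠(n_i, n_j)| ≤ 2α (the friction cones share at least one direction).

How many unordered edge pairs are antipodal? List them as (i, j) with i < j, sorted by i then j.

count = 3; pairs: (0,2), (1,3), (2,4)

α = atan 0.45 = 24.23°;  2α = 48.46°
n_0 = (-0.9229, -0.3852)
n_1 = (-0.1092, -0.9940)
n_2 = (+0.9276, -0.3736)
n_3 = (-0.0738, +0.9973)
n_4 = (-0.9089, +0.4171)
  (0,1): δ = 118.92°  ·
  (0,2): δ = 44.59°  ✓
  (0,3): δ = 71.58°  ·
  (0,4): δ = 132.70°  ·
  (1,2): δ = 105.67°  ·
  (1,3): δ = 10.50°  ✓
  (1,4): δ = 71.62°  ·
  (2,3): δ = 63.83°  ·
  (2,4): δ = 2.71°  ✓
  (3,4): δ = 118.88°  ·
antipodal pairs: 3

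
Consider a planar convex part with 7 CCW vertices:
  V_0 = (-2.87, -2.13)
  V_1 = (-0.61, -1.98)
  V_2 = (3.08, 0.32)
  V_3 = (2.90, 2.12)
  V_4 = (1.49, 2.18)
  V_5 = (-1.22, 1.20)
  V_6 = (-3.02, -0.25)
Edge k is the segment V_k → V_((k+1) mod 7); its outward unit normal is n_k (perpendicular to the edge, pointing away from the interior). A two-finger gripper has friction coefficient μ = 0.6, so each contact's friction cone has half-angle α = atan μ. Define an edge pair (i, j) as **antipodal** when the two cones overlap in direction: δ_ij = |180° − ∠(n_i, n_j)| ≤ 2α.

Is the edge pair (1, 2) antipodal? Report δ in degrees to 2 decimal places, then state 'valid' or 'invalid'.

δ = 116.22°, invalid

α = atan 0.6 = 30.96°;  2α = 61.93°
edge 1: e_1 = (+3.69, +2.30);  n_1 = (+0.5290, -0.8486)
edge 2: e_2 = (-0.18, +1.80);  n_2 = (+0.9950, +0.0995)
∠(n_1, n_2) = 63.78°
δ = |180° − 63.78°| = 116.22°
116.22° > 2α = 61.93°  →  invalid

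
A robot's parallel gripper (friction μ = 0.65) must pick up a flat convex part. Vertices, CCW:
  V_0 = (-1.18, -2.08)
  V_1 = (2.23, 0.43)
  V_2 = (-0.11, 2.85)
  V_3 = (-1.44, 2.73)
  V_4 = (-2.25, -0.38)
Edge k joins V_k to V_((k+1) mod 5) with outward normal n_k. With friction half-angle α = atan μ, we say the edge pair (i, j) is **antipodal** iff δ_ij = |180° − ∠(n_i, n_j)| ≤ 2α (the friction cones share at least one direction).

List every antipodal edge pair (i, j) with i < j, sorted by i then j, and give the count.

α = atan 0.65 = 33.02°;  2α = 66.05°
n_0 = (+0.5928, -0.8054)
n_1 = (+0.7189, +0.6951)
n_2 = (-0.0899, +0.9960)
n_3 = (-0.9677, +0.2520)
n_4 = (-0.8463, -0.5327)
  (0,1): δ = 82.32°  ·
  (0,2): δ = 31.20°  ✓
  (0,3): δ = 39.05°  ✓
  (0,4): δ = 85.83°  ·
  (1,2): δ = 128.88°  ·
  (1,3): δ = 58.64°  ✓
  (1,4): δ = 11.85°  ✓
  (2,3): δ = 109.75°  ·
  (2,4): δ = 62.97°  ✓
  (3,4): δ = 133.21°  ·
antipodal pairs: 5

count = 5; pairs: (0,2), (0,3), (1,3), (1,4), (2,4)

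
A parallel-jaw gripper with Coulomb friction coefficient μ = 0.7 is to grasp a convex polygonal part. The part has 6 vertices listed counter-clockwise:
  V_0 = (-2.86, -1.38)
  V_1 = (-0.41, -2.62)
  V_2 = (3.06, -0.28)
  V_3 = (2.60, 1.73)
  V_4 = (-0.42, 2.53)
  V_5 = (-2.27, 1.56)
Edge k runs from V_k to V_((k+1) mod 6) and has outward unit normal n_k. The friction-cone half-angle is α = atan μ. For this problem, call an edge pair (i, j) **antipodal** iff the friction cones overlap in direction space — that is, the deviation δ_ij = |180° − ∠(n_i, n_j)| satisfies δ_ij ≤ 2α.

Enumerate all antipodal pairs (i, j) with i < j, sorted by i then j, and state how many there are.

α = atan 0.7 = 34.99°;  2α = 69.98°
n_0 = (-0.4516, -0.8922)
n_1 = (+0.5591, -0.8291)
n_2 = (+0.9748, +0.2231)
n_3 = (+0.2561, +0.9667)
n_4 = (-0.4644, +0.8856)
n_5 = (-0.9805, +0.1968)
  (0,1): δ = 119.16°  ·
  (0,2): δ = 50.26°  ✓
  (0,3): δ = 12.01°  ✓
  (0,4): δ = 54.51°  ✓
  (0,5): δ = 105.50°  ·
  (1,2): δ = 111.10°  ·
  (1,3): δ = 48.83°  ✓
  (1,4): δ = 6.32°  ✓
  (1,5): δ = 44.66°  ✓
  (2,3): δ = 117.73°  ·
  (2,4): δ = 75.22°  ·
  (2,5): δ = 24.24°  ✓
  (3,4): δ = 137.49°  ·
  (3,5): δ = 86.51°  ·
  (4,5): δ = 129.02°  ·
antipodal pairs: 7

count = 7; pairs: (0,2), (0,3), (0,4), (1,3), (1,4), (1,5), (2,5)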